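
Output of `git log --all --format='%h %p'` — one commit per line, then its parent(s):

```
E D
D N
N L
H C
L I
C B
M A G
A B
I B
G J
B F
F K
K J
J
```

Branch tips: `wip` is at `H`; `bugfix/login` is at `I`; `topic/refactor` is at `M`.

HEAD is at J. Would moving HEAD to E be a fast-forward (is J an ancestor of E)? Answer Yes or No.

A fast-forward from J to E is possible iff J is an ancestor of E.
Ancestors of E: {B, D, E, F, I, J, K, L, N}.
J is among them, so fast-forward is possible.

Yes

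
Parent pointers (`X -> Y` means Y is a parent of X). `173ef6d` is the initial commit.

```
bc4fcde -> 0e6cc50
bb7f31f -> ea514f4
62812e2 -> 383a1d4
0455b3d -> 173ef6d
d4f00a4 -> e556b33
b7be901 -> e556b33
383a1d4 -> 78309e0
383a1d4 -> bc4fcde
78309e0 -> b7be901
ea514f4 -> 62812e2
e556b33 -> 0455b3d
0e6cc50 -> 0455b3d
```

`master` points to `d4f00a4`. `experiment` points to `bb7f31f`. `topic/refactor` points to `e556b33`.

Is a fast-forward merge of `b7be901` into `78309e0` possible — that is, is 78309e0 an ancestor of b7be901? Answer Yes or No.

No

A fast-forward from 78309e0 to b7be901 is possible iff 78309e0 is an ancestor of b7be901.
Ancestors of b7be901: {0455b3d, 173ef6d, b7be901, e556b33}.
78309e0 is not among them, so fast-forward is not possible.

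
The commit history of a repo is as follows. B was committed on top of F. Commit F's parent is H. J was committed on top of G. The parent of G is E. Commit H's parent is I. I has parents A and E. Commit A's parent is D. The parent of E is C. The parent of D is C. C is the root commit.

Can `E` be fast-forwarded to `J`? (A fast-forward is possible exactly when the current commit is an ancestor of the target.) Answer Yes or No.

A fast-forward from E to J is possible iff E is an ancestor of J.
Ancestors of J: {C, E, G, J}.
E is among them, so fast-forward is possible.

Yes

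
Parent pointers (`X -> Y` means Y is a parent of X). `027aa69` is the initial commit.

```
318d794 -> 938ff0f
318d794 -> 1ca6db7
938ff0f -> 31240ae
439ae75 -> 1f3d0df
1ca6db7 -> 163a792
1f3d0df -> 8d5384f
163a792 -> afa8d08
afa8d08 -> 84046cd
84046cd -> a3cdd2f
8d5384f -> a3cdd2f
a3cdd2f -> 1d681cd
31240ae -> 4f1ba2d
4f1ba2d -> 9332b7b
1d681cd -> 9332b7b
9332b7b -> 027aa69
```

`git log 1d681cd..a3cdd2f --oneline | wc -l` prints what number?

Reachable from a3cdd2f: {027aa69, 1d681cd, 9332b7b, a3cdd2f}.
Reachable from 1d681cd: {027aa69, 1d681cd, 9332b7b}.
In a3cdd2f's history but not 1d681cd's: {a3cdd2f} — 1 commit.

1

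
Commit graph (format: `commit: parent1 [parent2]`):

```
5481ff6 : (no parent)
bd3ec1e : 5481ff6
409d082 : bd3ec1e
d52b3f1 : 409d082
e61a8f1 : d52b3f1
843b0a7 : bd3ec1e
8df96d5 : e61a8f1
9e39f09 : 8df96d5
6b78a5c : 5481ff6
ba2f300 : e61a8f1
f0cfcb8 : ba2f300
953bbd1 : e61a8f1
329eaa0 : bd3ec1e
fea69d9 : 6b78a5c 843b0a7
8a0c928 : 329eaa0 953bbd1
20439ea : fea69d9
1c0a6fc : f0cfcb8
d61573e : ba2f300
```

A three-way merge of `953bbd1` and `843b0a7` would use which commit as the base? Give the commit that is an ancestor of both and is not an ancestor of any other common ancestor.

bd3ec1e

Ancestors of 953bbd1: {409d082, 5481ff6, 953bbd1, bd3ec1e, d52b3f1, e61a8f1}.
Ancestors of 843b0a7: {5481ff6, 843b0a7, bd3ec1e}.
Common ancestors: {5481ff6, bd3ec1e}.
Among these, bd3ec1e is not an ancestor of any other common ancestor — it is the merge base.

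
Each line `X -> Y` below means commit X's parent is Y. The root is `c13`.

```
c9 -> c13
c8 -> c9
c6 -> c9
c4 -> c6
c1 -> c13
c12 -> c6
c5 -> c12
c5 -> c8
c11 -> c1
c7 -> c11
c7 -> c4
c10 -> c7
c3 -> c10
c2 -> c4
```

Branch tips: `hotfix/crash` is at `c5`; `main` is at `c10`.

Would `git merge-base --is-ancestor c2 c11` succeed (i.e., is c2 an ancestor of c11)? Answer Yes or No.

No

Ancestors of c11: {c1, c11, c13}.
c2 is not in that set, so it is not an ancestor of c11.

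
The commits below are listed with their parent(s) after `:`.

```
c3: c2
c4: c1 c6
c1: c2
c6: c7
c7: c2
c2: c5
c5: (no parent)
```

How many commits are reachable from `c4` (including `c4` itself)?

Walking parent pointers from c4: reachable set = {c1, c2, c4, c5, c6, c7}.
That is 6 commits.

6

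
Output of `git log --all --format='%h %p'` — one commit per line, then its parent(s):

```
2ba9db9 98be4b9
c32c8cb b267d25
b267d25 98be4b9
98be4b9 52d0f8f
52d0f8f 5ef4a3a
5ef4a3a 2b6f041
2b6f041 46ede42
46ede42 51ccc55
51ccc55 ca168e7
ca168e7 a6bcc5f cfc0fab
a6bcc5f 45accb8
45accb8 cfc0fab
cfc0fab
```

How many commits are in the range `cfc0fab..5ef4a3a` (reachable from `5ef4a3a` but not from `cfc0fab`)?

Reachable from 5ef4a3a: {2b6f041, 45accb8, 46ede42, 51ccc55, 5ef4a3a, a6bcc5f, ca168e7, cfc0fab}.
Reachable from cfc0fab: {cfc0fab}.
In 5ef4a3a's history but not cfc0fab's: {2b6f041, 45accb8, 46ede42, 51ccc55, 5ef4a3a, a6bcc5f, ca168e7} — 7 commits.

7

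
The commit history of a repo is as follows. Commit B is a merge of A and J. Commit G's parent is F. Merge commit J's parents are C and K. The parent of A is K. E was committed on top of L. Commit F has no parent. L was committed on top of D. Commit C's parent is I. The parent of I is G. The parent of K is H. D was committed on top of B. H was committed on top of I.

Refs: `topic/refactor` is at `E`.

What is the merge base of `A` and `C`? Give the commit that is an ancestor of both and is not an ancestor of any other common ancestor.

I

Ancestors of A: {A, F, G, H, I, K}.
Ancestors of C: {C, F, G, I}.
Common ancestors: {F, G, I}.
Among these, I is not an ancestor of any other common ancestor — it is the merge base.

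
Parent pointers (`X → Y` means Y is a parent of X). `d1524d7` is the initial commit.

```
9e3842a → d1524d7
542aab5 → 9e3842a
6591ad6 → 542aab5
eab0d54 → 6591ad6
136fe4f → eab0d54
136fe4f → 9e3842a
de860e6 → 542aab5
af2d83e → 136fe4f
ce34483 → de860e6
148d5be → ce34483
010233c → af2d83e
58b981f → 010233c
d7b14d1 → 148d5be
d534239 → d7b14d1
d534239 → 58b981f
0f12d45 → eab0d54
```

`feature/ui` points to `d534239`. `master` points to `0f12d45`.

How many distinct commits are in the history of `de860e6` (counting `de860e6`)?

4

Walking parent pointers from de860e6: reachable set = {542aab5, 9e3842a, d1524d7, de860e6}.
That is 4 commits.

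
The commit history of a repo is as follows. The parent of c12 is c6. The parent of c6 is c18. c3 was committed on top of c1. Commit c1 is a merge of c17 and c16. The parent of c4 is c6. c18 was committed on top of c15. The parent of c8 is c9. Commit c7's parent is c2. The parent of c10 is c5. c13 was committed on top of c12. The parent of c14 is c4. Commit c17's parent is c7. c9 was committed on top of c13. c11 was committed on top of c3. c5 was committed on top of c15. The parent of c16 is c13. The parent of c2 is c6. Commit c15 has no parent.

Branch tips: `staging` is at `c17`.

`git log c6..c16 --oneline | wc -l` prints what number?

Reachable from c16: {c12, c13, c15, c16, c18, c6}.
Reachable from c6: {c15, c18, c6}.
In c16's history but not c6's: {c12, c13, c16} — 3 commits.

3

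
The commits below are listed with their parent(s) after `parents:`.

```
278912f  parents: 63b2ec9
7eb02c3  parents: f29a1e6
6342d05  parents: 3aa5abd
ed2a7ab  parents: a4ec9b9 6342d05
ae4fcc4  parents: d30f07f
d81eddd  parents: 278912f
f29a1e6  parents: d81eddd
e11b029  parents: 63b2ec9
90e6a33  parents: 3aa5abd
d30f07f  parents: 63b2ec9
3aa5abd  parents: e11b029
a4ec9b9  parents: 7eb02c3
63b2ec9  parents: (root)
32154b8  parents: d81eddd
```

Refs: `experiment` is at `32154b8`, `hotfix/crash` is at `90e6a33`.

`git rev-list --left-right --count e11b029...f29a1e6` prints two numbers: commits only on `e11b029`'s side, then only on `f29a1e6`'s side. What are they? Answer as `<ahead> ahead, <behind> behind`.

1 ahead, 3 behind

Reachable from e11b029: {63b2ec9, e11b029}.
Reachable from f29a1e6: {278912f, 63b2ec9, d81eddd, f29a1e6}.
Only in e11b029's history (ahead): {e11b029} — 1.
Only in f29a1e6's history (behind): {278912f, d81eddd, f29a1e6} — 3.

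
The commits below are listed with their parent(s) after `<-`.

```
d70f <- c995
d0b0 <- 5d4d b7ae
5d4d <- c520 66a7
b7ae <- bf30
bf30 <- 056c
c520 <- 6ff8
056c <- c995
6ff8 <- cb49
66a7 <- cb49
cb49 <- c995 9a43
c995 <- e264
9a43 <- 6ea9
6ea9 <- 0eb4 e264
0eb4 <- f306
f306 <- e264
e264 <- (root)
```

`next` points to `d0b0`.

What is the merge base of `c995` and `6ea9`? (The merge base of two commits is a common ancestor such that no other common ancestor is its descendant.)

Ancestors of c995: {c995, e264}.
Ancestors of 6ea9: {0eb4, 6ea9, e264, f306}.
Common ancestors: {e264}.
The only common ancestor is e264, so it is the merge base.

e264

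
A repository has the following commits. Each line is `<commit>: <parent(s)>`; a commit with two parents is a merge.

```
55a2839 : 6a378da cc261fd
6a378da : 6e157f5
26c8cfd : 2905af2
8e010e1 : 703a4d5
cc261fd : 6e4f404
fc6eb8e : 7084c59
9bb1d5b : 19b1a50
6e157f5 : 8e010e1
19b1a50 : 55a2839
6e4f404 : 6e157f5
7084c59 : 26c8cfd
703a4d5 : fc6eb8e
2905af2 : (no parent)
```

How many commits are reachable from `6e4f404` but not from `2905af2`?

Reachable from 6e4f404: {26c8cfd, 2905af2, 6e157f5, 6e4f404, 703a4d5, 7084c59, 8e010e1, fc6eb8e}.
Reachable from 2905af2: {2905af2}.
In 6e4f404's history but not 2905af2's: {26c8cfd, 6e157f5, 6e4f404, 703a4d5, 7084c59, 8e010e1, fc6eb8e} — 7 commits.

7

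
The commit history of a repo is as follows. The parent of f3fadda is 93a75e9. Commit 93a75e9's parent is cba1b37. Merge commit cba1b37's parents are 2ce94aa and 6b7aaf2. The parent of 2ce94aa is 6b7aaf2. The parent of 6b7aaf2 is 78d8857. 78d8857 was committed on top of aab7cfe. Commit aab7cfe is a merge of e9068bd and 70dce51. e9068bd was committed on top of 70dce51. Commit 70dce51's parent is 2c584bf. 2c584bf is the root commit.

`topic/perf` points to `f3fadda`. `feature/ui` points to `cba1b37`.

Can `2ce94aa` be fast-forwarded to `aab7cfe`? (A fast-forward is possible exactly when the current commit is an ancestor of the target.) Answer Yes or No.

No

A fast-forward from 2ce94aa to aab7cfe is possible iff 2ce94aa is an ancestor of aab7cfe.
Ancestors of aab7cfe: {2c584bf, 70dce51, aab7cfe, e9068bd}.
2ce94aa is not among them, so fast-forward is not possible.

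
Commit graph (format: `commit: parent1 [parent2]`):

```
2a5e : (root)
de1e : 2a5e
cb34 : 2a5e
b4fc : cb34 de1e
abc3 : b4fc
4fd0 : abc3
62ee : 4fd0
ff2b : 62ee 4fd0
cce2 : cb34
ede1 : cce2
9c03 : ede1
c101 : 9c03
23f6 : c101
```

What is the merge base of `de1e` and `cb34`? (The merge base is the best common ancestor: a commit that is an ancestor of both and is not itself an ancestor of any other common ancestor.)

2a5e

Ancestors of de1e: {2a5e, de1e}.
Ancestors of cb34: {2a5e, cb34}.
Common ancestors: {2a5e}.
The only common ancestor is 2a5e, so it is the merge base.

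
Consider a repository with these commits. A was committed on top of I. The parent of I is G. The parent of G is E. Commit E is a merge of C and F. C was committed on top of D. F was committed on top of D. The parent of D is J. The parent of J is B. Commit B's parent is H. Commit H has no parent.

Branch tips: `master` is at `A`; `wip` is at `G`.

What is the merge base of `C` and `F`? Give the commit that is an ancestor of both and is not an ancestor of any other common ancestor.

Ancestors of C: {B, C, D, H, J}.
Ancestors of F: {B, D, F, H, J}.
Common ancestors: {B, D, H, J}.
Among these, D is not an ancestor of any other common ancestor — it is the merge base.

D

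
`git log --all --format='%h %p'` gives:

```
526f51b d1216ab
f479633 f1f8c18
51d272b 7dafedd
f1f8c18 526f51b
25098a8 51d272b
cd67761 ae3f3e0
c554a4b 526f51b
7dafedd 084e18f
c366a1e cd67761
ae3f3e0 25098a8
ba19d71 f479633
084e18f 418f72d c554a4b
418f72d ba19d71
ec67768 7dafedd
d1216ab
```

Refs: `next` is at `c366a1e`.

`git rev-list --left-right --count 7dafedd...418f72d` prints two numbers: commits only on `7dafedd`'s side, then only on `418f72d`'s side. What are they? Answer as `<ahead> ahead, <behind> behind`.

3 ahead, 0 behind

Reachable from 7dafedd: {084e18f, 418f72d, 526f51b, 7dafedd, ba19d71, c554a4b, d1216ab, f1f8c18, f479633}.
Reachable from 418f72d: {418f72d, 526f51b, ba19d71, d1216ab, f1f8c18, f479633}.
Only in 7dafedd's history (ahead): {084e18f, 7dafedd, c554a4b} — 3.
Only in 418f72d's history (behind): {} — 0.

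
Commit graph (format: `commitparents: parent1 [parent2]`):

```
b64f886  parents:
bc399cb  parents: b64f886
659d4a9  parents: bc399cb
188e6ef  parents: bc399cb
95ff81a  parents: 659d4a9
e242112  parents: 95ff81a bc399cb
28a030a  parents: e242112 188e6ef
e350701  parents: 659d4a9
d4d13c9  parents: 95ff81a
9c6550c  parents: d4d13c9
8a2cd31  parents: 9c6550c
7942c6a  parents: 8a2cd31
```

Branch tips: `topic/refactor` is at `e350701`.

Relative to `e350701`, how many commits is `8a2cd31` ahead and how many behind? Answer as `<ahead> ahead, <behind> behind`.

4 ahead, 1 behind

Reachable from 8a2cd31: {659d4a9, 8a2cd31, 95ff81a, 9c6550c, b64f886, bc399cb, d4d13c9}.
Reachable from e350701: {659d4a9, b64f886, bc399cb, e350701}.
Only in 8a2cd31's history (ahead): {8a2cd31, 95ff81a, 9c6550c, d4d13c9} — 4.
Only in e350701's history (behind): {e350701} — 1.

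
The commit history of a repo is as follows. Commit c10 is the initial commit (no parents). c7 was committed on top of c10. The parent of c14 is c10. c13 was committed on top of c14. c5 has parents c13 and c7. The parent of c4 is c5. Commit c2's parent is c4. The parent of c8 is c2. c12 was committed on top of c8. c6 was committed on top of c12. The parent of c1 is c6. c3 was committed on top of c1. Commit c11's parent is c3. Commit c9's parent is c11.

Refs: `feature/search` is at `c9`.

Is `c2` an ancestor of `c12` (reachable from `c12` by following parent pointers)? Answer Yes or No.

Ancestors of c12 (commits reachable by following parents): {c10, c12, c13, c14, c2, c4, c5, c7, c8}.
c2 is in that set, so it is an ancestor of c12.

Yes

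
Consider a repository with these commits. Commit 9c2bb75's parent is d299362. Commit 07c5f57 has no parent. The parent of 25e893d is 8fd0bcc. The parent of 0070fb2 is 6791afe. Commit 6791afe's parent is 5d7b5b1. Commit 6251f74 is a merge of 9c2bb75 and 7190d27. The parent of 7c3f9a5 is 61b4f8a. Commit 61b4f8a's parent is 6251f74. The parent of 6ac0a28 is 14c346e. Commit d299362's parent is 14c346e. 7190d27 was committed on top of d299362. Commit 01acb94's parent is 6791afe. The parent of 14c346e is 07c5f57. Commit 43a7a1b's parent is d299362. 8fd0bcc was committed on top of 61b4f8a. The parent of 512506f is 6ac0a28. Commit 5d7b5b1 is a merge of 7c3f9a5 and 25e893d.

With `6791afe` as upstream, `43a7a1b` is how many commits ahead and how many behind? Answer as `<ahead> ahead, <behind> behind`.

1 ahead, 9 behind

Reachable from 43a7a1b: {07c5f57, 14c346e, 43a7a1b, d299362}.
Reachable from 6791afe: {07c5f57, 14c346e, 25e893d, 5d7b5b1, 61b4f8a, 6251f74, 6791afe, 7190d27, 7c3f9a5, 8fd0bcc, 9c2bb75, d299362}.
Only in 43a7a1b's history (ahead): {43a7a1b} — 1.
Only in 6791afe's history (behind): {25e893d, 5d7b5b1, 61b4f8a, 6251f74, 6791afe, 7190d27, 7c3f9a5, 8fd0bcc, 9c2bb75} — 9.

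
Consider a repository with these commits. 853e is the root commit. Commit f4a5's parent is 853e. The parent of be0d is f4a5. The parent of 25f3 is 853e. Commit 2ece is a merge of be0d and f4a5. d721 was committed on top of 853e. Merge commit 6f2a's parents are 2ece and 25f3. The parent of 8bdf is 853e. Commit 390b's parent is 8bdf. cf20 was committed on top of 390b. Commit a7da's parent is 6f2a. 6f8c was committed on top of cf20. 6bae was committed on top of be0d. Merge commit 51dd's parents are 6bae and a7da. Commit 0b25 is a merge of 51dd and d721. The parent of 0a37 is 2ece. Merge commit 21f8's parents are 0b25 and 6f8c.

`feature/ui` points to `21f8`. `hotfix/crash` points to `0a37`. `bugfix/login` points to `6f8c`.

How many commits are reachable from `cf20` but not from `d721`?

Reachable from cf20: {390b, 853e, 8bdf, cf20}.
Reachable from d721: {853e, d721}.
In cf20's history but not d721's: {390b, 8bdf, cf20} — 3 commits.

3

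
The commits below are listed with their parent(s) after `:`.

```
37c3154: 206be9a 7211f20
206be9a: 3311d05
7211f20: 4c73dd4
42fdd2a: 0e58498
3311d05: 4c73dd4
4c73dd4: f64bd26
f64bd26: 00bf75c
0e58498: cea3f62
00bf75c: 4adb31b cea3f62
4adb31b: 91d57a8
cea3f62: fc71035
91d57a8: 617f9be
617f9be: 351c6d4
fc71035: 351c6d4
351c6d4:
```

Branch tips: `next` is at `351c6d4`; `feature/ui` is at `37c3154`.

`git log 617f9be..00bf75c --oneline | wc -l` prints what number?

5

Reachable from 00bf75c: {00bf75c, 351c6d4, 4adb31b, 617f9be, 91d57a8, cea3f62, fc71035}.
Reachable from 617f9be: {351c6d4, 617f9be}.
In 00bf75c's history but not 617f9be's: {00bf75c, 4adb31b, 91d57a8, cea3f62, fc71035} — 5 commits.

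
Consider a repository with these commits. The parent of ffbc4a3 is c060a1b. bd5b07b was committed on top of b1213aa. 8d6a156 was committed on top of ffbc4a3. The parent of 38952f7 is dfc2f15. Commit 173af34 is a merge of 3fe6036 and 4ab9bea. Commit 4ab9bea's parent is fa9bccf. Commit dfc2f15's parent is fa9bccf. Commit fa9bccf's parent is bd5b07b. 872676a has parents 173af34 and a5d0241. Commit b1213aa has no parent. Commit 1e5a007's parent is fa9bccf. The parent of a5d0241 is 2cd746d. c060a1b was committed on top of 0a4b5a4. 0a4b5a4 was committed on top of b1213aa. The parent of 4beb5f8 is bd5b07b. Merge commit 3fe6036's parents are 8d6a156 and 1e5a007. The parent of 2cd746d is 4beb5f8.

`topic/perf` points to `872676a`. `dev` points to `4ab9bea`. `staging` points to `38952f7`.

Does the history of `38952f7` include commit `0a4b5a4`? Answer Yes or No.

Ancestors of 38952f7: {38952f7, b1213aa, bd5b07b, dfc2f15, fa9bccf}.
0a4b5a4 is not in that set, so it is not an ancestor of 38952f7.

No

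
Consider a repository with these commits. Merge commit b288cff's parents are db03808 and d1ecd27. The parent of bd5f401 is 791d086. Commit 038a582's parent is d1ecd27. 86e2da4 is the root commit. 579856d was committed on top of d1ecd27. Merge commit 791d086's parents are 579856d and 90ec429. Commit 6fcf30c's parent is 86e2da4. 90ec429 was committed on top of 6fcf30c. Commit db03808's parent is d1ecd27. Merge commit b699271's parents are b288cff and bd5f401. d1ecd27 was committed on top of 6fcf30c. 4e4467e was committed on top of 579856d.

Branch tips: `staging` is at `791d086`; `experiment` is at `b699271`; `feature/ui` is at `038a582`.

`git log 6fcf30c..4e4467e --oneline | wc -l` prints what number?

3

Reachable from 4e4467e: {4e4467e, 579856d, 6fcf30c, 86e2da4, d1ecd27}.
Reachable from 6fcf30c: {6fcf30c, 86e2da4}.
In 4e4467e's history but not 6fcf30c's: {4e4467e, 579856d, d1ecd27} — 3 commits.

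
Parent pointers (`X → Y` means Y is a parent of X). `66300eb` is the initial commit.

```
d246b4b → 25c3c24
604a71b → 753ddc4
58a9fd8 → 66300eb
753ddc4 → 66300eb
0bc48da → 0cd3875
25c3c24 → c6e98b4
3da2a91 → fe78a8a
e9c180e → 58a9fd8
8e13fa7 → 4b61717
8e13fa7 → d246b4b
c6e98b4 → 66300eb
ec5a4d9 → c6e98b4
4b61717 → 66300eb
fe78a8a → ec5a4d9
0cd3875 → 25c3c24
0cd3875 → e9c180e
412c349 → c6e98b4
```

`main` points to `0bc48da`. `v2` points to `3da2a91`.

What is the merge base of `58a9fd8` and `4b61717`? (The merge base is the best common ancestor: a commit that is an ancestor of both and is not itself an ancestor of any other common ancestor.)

Ancestors of 58a9fd8: {58a9fd8, 66300eb}.
Ancestors of 4b61717: {4b61717, 66300eb}.
Common ancestors: {66300eb}.
The only common ancestor is 66300eb, so it is the merge base.

66300eb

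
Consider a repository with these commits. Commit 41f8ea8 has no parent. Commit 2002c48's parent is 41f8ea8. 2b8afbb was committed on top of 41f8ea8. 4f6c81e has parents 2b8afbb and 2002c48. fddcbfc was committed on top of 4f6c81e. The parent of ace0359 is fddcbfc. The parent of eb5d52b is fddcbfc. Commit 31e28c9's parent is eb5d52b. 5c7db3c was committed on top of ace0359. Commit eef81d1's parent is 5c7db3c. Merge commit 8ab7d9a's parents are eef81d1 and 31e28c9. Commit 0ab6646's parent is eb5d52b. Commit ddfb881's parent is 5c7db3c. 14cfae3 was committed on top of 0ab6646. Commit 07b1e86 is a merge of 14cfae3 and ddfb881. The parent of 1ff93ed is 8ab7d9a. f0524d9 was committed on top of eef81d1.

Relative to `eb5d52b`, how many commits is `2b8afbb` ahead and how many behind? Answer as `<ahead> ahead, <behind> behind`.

0 ahead, 4 behind

Reachable from 2b8afbb: {2b8afbb, 41f8ea8}.
Reachable from eb5d52b: {2002c48, 2b8afbb, 41f8ea8, 4f6c81e, eb5d52b, fddcbfc}.
Only in 2b8afbb's history (ahead): {} — 0.
Only in eb5d52b's history (behind): {2002c48, 4f6c81e, eb5d52b, fddcbfc} — 4.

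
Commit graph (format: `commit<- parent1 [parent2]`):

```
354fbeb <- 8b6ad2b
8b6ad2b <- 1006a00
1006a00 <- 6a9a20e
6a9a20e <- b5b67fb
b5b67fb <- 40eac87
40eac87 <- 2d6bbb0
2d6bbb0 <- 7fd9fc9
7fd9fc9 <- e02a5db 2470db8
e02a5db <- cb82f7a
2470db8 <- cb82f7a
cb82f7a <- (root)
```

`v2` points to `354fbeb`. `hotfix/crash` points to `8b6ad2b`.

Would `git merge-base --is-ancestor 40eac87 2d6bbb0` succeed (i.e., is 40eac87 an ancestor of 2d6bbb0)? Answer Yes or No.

No

Ancestors of 2d6bbb0: {2470db8, 2d6bbb0, 7fd9fc9, cb82f7a, e02a5db}.
40eac87 is not in that set, so it is not an ancestor of 2d6bbb0.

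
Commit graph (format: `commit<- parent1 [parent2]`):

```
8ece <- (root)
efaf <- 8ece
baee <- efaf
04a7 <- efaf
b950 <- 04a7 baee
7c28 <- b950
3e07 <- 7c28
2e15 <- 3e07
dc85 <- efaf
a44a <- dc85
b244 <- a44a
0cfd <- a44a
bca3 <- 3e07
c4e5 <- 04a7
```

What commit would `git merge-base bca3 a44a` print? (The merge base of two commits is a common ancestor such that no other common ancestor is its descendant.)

efaf

Ancestors of bca3: {04a7, 3e07, 7c28, 8ece, b950, baee, bca3, efaf}.
Ancestors of a44a: {8ece, a44a, dc85, efaf}.
Common ancestors: {8ece, efaf}.
Among these, efaf is not an ancestor of any other common ancestor — it is the merge base.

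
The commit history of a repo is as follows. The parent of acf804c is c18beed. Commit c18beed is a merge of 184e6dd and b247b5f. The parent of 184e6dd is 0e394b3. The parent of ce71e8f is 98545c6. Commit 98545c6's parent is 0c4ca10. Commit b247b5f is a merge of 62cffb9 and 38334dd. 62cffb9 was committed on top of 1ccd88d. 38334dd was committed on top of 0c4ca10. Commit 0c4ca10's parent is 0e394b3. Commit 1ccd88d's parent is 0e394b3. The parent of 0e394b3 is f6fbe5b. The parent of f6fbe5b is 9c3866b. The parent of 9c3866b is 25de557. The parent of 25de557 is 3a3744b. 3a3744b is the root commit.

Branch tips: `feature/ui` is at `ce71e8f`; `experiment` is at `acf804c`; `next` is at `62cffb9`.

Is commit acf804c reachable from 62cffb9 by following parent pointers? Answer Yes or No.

Ancestors of 62cffb9: {0e394b3, 1ccd88d, 25de557, 3a3744b, 62cffb9, 9c3866b, f6fbe5b}.
acf804c is not in that set, so it is not an ancestor of 62cffb9.

No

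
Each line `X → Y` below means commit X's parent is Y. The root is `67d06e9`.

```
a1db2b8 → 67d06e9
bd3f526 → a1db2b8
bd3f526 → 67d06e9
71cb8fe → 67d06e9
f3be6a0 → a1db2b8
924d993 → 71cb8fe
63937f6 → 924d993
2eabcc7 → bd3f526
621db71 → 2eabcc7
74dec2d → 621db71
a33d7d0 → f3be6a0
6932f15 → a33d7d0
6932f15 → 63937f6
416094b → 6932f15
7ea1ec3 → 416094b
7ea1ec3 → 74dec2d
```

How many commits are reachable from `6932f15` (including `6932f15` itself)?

Walking parent pointers from 6932f15: reachable set = {63937f6, 67d06e9, 6932f15, 71cb8fe, 924d993, a1db2b8, a33d7d0, f3be6a0}.
That is 8 commits.

8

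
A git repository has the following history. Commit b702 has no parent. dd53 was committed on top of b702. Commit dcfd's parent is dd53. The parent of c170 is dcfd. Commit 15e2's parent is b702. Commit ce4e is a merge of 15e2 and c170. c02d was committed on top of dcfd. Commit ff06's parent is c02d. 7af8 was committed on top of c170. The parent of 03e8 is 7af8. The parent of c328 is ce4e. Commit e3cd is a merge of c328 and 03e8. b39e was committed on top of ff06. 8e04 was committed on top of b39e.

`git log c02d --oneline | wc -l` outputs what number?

4

Walking parent pointers from c02d: reachable set = {b702, c02d, dcfd, dd53}.
That is 4 commits.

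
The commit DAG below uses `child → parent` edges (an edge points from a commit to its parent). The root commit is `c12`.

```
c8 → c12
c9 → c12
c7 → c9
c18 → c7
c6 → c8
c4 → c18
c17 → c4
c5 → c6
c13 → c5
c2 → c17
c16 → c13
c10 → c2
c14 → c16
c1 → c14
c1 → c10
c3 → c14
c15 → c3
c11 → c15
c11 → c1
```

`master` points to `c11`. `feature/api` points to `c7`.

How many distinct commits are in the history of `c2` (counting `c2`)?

7

Walking parent pointers from c2: reachable set = {c12, c17, c18, c2, c4, c7, c9}.
That is 7 commits.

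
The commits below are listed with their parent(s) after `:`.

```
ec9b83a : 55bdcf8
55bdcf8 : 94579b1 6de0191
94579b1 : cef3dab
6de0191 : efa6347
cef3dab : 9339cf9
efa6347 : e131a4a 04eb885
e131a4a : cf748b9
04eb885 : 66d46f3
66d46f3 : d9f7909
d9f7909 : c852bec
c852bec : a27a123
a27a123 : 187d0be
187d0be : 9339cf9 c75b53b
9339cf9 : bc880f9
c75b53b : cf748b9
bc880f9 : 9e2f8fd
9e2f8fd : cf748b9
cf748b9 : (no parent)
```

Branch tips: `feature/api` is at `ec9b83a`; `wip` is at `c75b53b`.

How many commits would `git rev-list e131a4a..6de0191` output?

12

Reachable from 6de0191: {04eb885, 187d0be, 66d46f3, 6de0191, 9339cf9, 9e2f8fd, a27a123, bc880f9, c75b53b, c852bec, cf748b9, d9f7909, e131a4a, efa6347}.
Reachable from e131a4a: {cf748b9, e131a4a}.
In 6de0191's history but not e131a4a's: {04eb885, 187d0be, 66d46f3, 6de0191, 9339cf9, 9e2f8fd, a27a123, bc880f9, c75b53b, c852bec, d9f7909, efa6347} — 12 commits.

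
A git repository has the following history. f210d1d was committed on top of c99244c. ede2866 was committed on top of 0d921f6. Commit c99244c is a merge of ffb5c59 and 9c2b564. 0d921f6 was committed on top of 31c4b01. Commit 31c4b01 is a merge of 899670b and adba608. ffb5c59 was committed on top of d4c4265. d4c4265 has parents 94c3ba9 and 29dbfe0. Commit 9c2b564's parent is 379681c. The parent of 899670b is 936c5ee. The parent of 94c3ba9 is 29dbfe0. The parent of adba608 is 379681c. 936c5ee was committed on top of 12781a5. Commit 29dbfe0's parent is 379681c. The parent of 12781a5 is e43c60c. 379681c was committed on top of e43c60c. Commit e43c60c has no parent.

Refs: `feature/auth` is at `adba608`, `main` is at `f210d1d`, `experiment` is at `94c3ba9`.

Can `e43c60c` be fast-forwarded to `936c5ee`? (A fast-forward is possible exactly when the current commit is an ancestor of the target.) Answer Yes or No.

Yes

A fast-forward from e43c60c to 936c5ee is possible iff e43c60c is an ancestor of 936c5ee.
Ancestors of 936c5ee: {12781a5, 936c5ee, e43c60c}.
e43c60c is among them, so fast-forward is possible.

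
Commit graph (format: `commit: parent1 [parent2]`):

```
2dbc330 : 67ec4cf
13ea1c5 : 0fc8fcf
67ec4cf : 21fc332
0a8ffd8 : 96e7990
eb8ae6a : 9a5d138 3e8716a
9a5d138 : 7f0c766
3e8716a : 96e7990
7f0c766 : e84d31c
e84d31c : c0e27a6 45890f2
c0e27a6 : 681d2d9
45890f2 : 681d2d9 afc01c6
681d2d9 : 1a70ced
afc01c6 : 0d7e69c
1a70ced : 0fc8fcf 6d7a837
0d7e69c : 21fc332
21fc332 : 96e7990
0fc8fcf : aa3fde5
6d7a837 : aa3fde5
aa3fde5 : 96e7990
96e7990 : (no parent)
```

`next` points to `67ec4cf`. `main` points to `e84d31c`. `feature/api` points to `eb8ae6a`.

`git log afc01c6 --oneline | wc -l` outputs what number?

Walking parent pointers from afc01c6: reachable set = {0d7e69c, 21fc332, 96e7990, afc01c6}.
That is 4 commits.

4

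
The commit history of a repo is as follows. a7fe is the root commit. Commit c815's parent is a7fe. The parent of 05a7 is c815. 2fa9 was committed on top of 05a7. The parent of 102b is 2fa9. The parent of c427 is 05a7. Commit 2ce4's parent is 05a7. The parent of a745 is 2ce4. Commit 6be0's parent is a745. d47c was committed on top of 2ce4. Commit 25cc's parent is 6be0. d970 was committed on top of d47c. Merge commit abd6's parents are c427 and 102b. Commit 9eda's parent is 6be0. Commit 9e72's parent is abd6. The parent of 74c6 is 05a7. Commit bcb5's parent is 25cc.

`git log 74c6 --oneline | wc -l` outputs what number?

4

Walking parent pointers from 74c6: reachable set = {05a7, 74c6, a7fe, c815}.
That is 4 commits.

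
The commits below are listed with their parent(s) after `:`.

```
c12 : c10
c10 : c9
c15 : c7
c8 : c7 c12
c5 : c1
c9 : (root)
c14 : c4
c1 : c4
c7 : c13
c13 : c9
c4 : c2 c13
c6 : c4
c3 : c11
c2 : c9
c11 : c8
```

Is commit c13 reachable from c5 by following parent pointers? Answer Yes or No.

Ancestors of c5 (commits reachable by following parents): {c1, c13, c2, c4, c5, c9}.
c13 is in that set, so it is an ancestor of c5.

Yes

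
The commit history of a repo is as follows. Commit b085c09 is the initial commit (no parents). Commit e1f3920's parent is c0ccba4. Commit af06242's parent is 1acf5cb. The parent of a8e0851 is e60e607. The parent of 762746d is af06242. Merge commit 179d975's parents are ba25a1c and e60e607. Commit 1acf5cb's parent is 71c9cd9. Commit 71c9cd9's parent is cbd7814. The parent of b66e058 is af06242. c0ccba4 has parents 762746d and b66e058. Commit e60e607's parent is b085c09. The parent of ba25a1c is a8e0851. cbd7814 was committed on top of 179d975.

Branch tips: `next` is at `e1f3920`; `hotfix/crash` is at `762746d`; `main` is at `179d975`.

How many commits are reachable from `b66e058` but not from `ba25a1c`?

Reachable from b66e058: {179d975, 1acf5cb, 71c9cd9, a8e0851, af06242, b085c09, b66e058, ba25a1c, cbd7814, e60e607}.
Reachable from ba25a1c: {a8e0851, b085c09, ba25a1c, e60e607}.
In b66e058's history but not ba25a1c's: {179d975, 1acf5cb, 71c9cd9, af06242, b66e058, cbd7814} — 6 commits.

6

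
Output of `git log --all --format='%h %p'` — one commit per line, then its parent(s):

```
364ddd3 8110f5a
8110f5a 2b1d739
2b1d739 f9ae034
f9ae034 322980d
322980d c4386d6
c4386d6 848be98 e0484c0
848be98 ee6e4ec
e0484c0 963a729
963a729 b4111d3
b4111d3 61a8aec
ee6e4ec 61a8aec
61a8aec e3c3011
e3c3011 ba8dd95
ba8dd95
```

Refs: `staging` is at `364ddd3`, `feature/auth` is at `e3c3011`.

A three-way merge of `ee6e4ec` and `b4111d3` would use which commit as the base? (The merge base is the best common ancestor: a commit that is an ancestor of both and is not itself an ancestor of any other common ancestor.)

61a8aec

Ancestors of ee6e4ec: {61a8aec, ba8dd95, e3c3011, ee6e4ec}.
Ancestors of b4111d3: {61a8aec, b4111d3, ba8dd95, e3c3011}.
Common ancestors: {61a8aec, ba8dd95, e3c3011}.
Among these, 61a8aec is not an ancestor of any other common ancestor — it is the merge base.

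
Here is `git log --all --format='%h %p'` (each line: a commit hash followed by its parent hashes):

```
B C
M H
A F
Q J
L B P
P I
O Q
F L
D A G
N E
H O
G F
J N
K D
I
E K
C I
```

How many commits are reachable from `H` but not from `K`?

Reachable from H: {A, B, C, D, E, F, G, H, I, J, K, L, N, O, P, Q}.
Reachable from K: {A, B, C, D, F, G, I, K, L, P}.
In H's history but not K's: {E, H, J, N, O, Q} — 6 commits.

6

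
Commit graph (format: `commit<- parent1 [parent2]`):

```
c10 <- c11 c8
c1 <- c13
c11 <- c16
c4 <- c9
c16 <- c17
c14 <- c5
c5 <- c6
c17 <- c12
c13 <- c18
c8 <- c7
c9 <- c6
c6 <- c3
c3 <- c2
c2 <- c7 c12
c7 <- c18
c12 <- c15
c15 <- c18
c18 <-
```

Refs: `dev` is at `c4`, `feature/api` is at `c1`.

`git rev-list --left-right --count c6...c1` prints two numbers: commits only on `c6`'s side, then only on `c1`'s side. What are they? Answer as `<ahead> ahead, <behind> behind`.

6 ahead, 2 behind

Reachable from c6: {c12, c15, c18, c2, c3, c6, c7}.
Reachable from c1: {c1, c13, c18}.
Only in c6's history (ahead): {c12, c15, c2, c3, c6, c7} — 6.
Only in c1's history (behind): {c1, c13} — 2.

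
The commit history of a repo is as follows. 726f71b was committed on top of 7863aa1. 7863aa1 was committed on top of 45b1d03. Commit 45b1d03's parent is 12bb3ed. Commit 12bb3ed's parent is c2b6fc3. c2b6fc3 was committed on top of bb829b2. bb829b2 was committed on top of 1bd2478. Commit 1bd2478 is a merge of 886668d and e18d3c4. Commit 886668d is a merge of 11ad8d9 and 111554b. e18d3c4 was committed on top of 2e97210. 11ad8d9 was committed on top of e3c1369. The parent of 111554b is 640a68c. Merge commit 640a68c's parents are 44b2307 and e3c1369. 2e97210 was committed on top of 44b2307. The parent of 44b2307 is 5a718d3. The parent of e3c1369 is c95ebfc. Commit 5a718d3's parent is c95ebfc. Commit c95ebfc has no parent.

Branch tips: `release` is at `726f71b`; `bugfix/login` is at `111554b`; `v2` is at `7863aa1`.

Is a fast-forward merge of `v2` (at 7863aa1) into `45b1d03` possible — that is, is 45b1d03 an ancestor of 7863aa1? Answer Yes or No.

Yes

A fast-forward from 45b1d03 to 7863aa1 is possible iff 45b1d03 is an ancestor of 7863aa1.
Ancestors of 7863aa1: {111554b, 11ad8d9, 12bb3ed, 1bd2478, 2e97210, 44b2307, 45b1d03, 5a718d3, 640a68c, 7863aa1, 886668d, bb829b2, c2b6fc3, c95ebfc, e18d3c4, e3c1369}.
45b1d03 is among them, so fast-forward is possible.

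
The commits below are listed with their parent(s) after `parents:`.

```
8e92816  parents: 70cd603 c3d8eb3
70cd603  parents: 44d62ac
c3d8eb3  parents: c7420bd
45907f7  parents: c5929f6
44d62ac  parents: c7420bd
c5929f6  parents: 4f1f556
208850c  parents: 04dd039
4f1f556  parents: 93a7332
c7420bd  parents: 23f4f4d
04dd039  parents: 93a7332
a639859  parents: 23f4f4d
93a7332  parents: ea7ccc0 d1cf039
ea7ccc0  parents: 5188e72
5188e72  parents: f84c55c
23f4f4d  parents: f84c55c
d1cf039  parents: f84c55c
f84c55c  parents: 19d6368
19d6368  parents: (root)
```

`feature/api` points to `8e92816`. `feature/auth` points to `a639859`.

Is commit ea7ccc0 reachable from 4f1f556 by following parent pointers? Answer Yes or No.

Ancestors of 4f1f556 (commits reachable by following parents): {19d6368, 4f1f556, 5188e72, 93a7332, d1cf039, ea7ccc0, f84c55c}.
ea7ccc0 is in that set, so it is an ancestor of 4f1f556.

Yes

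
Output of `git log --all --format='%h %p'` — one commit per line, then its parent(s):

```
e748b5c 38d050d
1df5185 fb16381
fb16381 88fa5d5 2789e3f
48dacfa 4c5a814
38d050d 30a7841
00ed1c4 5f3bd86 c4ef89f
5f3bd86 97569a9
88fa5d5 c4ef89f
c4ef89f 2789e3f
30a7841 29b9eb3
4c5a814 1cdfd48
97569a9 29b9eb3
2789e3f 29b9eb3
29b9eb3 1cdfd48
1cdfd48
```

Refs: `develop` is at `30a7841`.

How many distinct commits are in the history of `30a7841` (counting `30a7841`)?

Walking parent pointers from 30a7841: reachable set = {1cdfd48, 29b9eb3, 30a7841}.
That is 3 commits.

3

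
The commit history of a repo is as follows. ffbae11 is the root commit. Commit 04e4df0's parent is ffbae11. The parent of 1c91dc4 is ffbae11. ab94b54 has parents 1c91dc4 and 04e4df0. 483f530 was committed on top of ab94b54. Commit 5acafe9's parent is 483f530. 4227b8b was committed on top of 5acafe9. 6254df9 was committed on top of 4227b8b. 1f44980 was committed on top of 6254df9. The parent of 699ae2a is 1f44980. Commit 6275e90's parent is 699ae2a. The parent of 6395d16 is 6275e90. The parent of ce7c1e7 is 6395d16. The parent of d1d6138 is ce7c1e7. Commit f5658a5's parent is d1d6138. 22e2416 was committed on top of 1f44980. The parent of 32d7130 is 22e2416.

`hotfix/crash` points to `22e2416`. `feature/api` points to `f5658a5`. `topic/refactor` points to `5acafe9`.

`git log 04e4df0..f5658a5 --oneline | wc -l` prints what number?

Reachable from f5658a5: {04e4df0, 1c91dc4, 1f44980, 4227b8b, 483f530, 5acafe9, 6254df9, 6275e90, 6395d16, 699ae2a, ab94b54, ce7c1e7, d1d6138, f5658a5, ffbae11}.
Reachable from 04e4df0: {04e4df0, ffbae11}.
In f5658a5's history but not 04e4df0's: {1c91dc4, 1f44980, 4227b8b, 483f530, 5acafe9, 6254df9, 6275e90, 6395d16, 699ae2a, ab94b54, ce7c1e7, d1d6138, f5658a5} — 13 commits.

13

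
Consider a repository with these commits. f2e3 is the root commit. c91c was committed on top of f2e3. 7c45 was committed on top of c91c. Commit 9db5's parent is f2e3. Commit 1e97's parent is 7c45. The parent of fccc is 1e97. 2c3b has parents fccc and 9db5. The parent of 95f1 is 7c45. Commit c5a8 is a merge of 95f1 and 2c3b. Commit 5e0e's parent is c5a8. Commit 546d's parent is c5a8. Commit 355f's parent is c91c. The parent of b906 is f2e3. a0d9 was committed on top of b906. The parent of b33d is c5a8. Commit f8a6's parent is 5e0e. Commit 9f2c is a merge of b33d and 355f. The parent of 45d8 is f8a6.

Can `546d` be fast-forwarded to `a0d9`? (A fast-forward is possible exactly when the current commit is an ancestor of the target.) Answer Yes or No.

No

A fast-forward from 546d to a0d9 is possible iff 546d is an ancestor of a0d9.
Ancestors of a0d9: {a0d9, b906, f2e3}.
546d is not among them, so fast-forward is not possible.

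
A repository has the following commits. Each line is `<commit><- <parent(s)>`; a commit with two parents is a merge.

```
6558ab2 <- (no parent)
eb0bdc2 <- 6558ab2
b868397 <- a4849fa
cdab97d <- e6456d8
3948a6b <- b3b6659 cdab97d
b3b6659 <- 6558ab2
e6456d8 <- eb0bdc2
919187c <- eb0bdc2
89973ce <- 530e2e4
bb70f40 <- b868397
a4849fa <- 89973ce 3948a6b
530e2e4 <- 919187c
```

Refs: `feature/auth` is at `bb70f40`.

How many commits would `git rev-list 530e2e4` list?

Walking parent pointers from 530e2e4: reachable set = {530e2e4, 6558ab2, 919187c, eb0bdc2}.
That is 4 commits.

4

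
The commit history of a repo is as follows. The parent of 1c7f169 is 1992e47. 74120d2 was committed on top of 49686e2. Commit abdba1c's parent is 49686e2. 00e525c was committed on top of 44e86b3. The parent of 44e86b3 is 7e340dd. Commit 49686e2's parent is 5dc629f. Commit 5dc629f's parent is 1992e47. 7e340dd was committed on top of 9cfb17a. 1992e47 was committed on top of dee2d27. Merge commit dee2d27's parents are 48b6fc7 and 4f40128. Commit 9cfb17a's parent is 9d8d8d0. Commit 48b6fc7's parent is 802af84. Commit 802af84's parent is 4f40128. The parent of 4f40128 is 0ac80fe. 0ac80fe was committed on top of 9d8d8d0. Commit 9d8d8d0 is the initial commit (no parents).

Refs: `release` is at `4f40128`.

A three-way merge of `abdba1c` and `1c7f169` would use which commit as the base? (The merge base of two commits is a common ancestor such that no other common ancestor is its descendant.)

1992e47

Ancestors of abdba1c: {0ac80fe, 1992e47, 48b6fc7, 49686e2, 4f40128, 5dc629f, 802af84, 9d8d8d0, abdba1c, dee2d27}.
Ancestors of 1c7f169: {0ac80fe, 1992e47, 1c7f169, 48b6fc7, 4f40128, 802af84, 9d8d8d0, dee2d27}.
Common ancestors: {0ac80fe, 1992e47, 48b6fc7, 4f40128, 802af84, 9d8d8d0, dee2d27}.
Among these, 1992e47 is not an ancestor of any other common ancestor — it is the merge base.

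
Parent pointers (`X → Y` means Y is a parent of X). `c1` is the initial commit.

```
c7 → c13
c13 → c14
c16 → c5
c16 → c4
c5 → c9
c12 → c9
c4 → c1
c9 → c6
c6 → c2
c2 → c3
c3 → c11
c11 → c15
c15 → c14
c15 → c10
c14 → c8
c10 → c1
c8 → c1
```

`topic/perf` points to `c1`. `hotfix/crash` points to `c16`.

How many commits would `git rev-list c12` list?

Walking parent pointers from c12: reachable set = {c1, c10, c11, c12, c14, c15, c2, c3, c6, c8, c9}.
That is 11 commits.

11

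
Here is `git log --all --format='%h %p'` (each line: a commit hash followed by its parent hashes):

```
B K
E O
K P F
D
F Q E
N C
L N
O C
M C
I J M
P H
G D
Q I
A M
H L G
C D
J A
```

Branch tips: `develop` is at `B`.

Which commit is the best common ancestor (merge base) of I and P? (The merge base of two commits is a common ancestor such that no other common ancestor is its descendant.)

C

Ancestors of I: {A, C, D, I, J, M}.
Ancestors of P: {C, D, G, H, L, N, P}.
Common ancestors: {C, D}.
Among these, C is not an ancestor of any other common ancestor — it is the merge base.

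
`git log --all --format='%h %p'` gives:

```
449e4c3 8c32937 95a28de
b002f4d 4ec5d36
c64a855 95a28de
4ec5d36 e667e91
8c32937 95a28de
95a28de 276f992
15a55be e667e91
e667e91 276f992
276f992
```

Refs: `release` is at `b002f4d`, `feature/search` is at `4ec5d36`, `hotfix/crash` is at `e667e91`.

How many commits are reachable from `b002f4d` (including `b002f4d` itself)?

Walking parent pointers from b002f4d: reachable set = {276f992, 4ec5d36, b002f4d, e667e91}.
That is 4 commits.

4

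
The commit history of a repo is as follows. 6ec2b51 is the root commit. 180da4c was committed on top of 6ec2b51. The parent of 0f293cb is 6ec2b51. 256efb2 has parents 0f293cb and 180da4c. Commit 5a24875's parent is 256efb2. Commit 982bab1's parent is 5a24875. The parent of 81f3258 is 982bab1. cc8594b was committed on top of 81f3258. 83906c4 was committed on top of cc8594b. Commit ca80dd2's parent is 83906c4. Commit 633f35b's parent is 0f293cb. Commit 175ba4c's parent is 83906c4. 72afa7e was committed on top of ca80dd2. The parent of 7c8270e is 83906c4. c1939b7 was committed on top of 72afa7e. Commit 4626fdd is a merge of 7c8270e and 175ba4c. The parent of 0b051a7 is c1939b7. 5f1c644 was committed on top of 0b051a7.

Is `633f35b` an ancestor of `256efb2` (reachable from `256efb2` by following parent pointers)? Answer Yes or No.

No

Ancestors of 256efb2: {0f293cb, 180da4c, 256efb2, 6ec2b51}.
633f35b is not in that set, so it is not an ancestor of 256efb2.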